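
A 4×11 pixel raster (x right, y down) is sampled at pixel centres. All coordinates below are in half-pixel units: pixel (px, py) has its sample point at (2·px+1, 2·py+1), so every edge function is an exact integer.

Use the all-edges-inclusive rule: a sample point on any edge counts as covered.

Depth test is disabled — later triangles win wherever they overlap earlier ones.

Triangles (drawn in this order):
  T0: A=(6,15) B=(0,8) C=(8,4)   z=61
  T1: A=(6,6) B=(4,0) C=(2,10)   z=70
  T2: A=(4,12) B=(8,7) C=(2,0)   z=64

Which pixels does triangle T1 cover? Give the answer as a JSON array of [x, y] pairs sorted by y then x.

T0:
  2·area = 80
  edge (6, 15)→(0, 8): d=(-6,-7) inclusive
  edge (0, 8)→(8, 4): d=(8,-4) inclusive
  edge (8, 4)→(6, 15): d=(-2,11) inclusive
    (3,2)@(7, 5): e=[67,4,9] → X
    (1,3)@(3, 7): e=[27,4,49] → X
    (2,3)@(5, 7): e=[41,12,27] → X
    (0,4)@(1, 9): e=[1,12,67] → X
    (0,5)@(1, 11): e=[-11,28,63] → .
    (1,5)@(3, 11): e=[3,36,41] → X
    (3,5)@(7, 11): e=[31,52,-3] → .
    (1,6)@(3, 13): e=[-9,52,37] → .
    (2,6)@(5, 13): e=[5,60,15] → X
    (3,6)@(7, 13): e=[19,68,-7] → .
    (2,7)@(5, 15): e=[-7,76,11] → .
  covered (11 px):
    . . . .
    . . . .
    . . . X
    . X X X
    X X X X
    . X X .
    . . X .
    . . . .
    . . . .
    . . . .
    . . . .
T1:
  2·area = 32  (B↔C swapped to make it positive)
  edge (6, 6)→(2, 10): d=(-4,4) inclusive
  edge (2, 10)→(4, 0): d=(2,-10) inclusive
  edge (4, 0)→(6, 6): d=(2,6) inclusive
    (2,1)@(5, 3): e=[16,16,0] → X  [on edge]
    (3,1)@(7, 3): e=[8,36,-12] → .
    (1,2)@(3, 5): e=[16,0,16] → X  [on edge]
    (3,2)@(7, 5): e=[0,40,-8] → .  [on edge]
    (1,3)@(3, 7): e=[8,4,20] → X
    (2,3)@(5, 7): e=[0,24,8] → X  [on edge]
    (3,3)@(7, 7): e=[-8,44,-4] → .
    (1,4)@(3, 9): e=[0,8,24] → X  [on edge]
    (2,4)@(5, 9): e=[-8,28,12] → .
    (3,4)@(7, 9): e=[-16,48,0] → .  [on edge]
    (0,5)@(1, 11): e=[0,-8,40] → .  [on edge]
    (1,5)@(3, 11): e=[-8,12,28] → .
    (0,7)@(1, 15): e=[-16,0,48] → .  [on edge]
  covered (6 px):
    . . . .
    . . X .
    . X X .
    . X X .
    . X . .
    . . . .
    . . . .
    . . . .
    . . . .
    . . . .
    . . . .
T2:
  2·area = 58  (B↔C swapped to make it positive)
  edge (4, 12)→(2, 0): d=(-2,-12) inclusive
  edge (2, 0)→(8, 7): d=(6,7) inclusive
  edge (8, 7)→(4, 12): d=(-4,5) inclusive
    (1,1)@(3, 3): e=[6,11,41] → X
    (2,1)@(5, 3): e=[30,-3,31] → .
    (1,2)@(3, 5): e=[2,23,33] → X
    (2,2)@(5, 5): e=[26,9,23] → X
    (3,2)@(7, 5): e=[50,-5,13] → .
    (1,3)@(3, 7): e=[-2,35,25] → .
    (2,3)@(5, 7): e=[22,21,15] → X
    (3,3)@(7, 7): e=[46,7,5] → X
    (2,4)@(5, 9): e=[18,33,7] → X
    (3,4)@(7, 9): e=[42,19,-3] → .
    (2,5)@(5, 11): e=[14,45,-1] → .
  covered (6 px):
    . . . .
    . X . .
    . X X .
    . . X X
    . . X .
    . . . .
    . . . .
    . . . .
    . . . .
    . . . .
    . . . .

Answer: [[2,1],[1,2],[2,2],[1,3],[2,3],[1,4]]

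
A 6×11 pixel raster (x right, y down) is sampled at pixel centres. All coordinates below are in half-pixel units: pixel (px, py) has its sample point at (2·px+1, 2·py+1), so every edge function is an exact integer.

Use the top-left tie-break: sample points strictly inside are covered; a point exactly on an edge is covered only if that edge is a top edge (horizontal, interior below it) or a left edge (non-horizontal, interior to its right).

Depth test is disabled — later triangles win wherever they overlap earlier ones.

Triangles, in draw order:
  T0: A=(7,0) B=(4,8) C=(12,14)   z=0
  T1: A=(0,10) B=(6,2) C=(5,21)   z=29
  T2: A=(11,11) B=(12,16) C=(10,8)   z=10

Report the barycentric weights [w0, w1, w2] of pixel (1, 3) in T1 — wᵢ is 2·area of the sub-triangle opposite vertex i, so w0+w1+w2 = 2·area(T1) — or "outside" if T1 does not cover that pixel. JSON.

T0:
  2·area = 82  (B↔C swapped to make it positive)
  edge (7, 0)→(12, 14): d=(5,14) right/bottom  bias=-1
  edge (12, 14)→(4, 8): d=(-8,-6) top-left  bias=+0
  edge (4, 8)→(7, 0): d=(3,-8) top-left  bias=+0
    (3,0)@(7, 1): e=[5,74,3] → #
    (4,0)@(9, 1): e=[-23,86,19] → ·
    (3,1)@(7, 3): e=[15,58,9] → #
    (4,1)@(9, 3): e=[-13,70,25] → ·
    (3,2)@(7, 5): e=[25,42,15] → #
    (4,2)@(9, 5): e=[-3,54,31] → ·
    (2,3)@(5, 7): e=[63,14,5] → #
    (4,3)@(9, 7): e=[7,38,37] → #
    (5,3)@(11, 7): e=[-21,50,53] → ·
    (2,4)@(5, 9): e=[73,-2,11] → ·
    (3,4)@(7, 9): e=[45,10,27] → #
    (5,4)@(11, 9): e=[-11,34,59] → ·
  covered (10 px):
    · · · # · ·
    · · · # · ·
    · · · # · ·
    · · # # # ·
    · · · # # ·
    · · · · # ·
    · · · · · #
    · · · · · ·
    · · · · · ·
    · · · · · ·
    · · · · · ·
T1:
  2·area = 106
  edge (0, 10)→(6, 2): d=(6,-8) top-left  bias=+0
  edge (6, 2)→(5, 21): d=(-1,19) right/bottom  bias=-1
  edge (5, 21)→(0, 10): d=(-5,-11) top-left  bias=+0
    (2,2)@(5, 5): e=[10,16,80] → #
    (3,2)@(7, 5): e=[26,-22,102] → ·
    (1,3)@(3, 7): e=[6,52,48] → #
    (3,3)@(7, 7): e=[38,-24,92] → ·
    (0,4)@(1, 9): e=[2,88,16] → #
    (3,4)@(7, 9): e=[50,-26,82] → ·
    (0,5)@(1, 11): e=[14,86,6] → #
    (3,5)@(7, 11): e=[62,-28,72] → ·
    (0,6)@(1, 13): e=[26,84,-4] → ·
    (1,6)@(3, 13): e=[42,46,18] → #
    (3,6)@(7, 13): e=[74,-30,62] → ·
    (1,7)@(3, 15): e=[54,44,8] → #
    (2,10)@(5, 21): e=[106,0,0] → ·  [on edge]
  covered (15 px):
    · · · · · ·
    · · · · · ·
    · · # · · ·
    · # # · · ·
    # # # · · ·
    # # # · · ·
    · # # · · ·
    · # # · · ·
    · · # · · ·
    · · # · · ·
    · · · · · ·
T2:
  2·area = 2
  edge (11, 11)→(12, 16): d=(1,5) right/bottom  bias=-1
  edge (12, 16)→(10, 8): d=(-2,-8) top-left  bias=+0
  edge (10, 8)→(11, 11): d=(1,3) right/bottom  bias=-1
    (4,0)@(9, 1): e=[0,6,-4] → ·  [on edge]
    (4,2)@(9, 5): e=[4,-2,0] → ·  [on edge]
    (5,5)@(11, 11): e=[0,2,0] → ·  [on edge]
  covered (0 px):
    · · · · · ·
    · · · · · ·
    · · · · · ·
    · · · · · ·
    · · · · · ·
    · · · · · ·
    · · · · · ·
    · · · · · ·
    · · · · · ·
    · · · · · ·
    · · · · · ·

Final: [52,48,6]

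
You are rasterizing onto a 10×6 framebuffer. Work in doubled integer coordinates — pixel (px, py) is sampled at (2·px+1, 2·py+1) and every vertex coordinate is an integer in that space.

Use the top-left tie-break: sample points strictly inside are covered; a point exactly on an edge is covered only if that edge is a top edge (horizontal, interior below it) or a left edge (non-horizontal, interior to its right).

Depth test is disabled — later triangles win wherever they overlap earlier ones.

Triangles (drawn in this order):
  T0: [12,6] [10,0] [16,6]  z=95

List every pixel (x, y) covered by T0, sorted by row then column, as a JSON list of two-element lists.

T0:
  2·area = 24
  edge (12, 6)→(10, 0): d=(-2,-6) top-left  bias=+0
  edge (10, 0)→(16, 6): d=(6,6) right/bottom  bias=-1
  edge (16, 6)→(12, 6): d=(-4,0) right/bottom  bias=-1
    (5,0)@(11, 1): e=[4,0,20] → .  [on edge]
    (5,1)@(11, 3): e=[0,12,12] → X  [on edge]
    (6,1)@(13, 3): e=[12,0,12] → .  [on edge]
    (5,2)@(11, 5): e=[-4,24,4] → .
    (6,2)@(13, 5): e=[8,12,4] → X
    (7,2)@(15, 5): e=[20,0,4] → .  [on edge]
    (6,3)@(13, 7): e=[4,24,-4] → .
    (8,3)@(17, 7): e=[28,0,-4] → .  [on edge]
    (6,4)@(13, 9): e=[0,36,-12] → .  [on edge]
    (9,4)@(19, 9): e=[36,0,-12] → .  [on edge]
  covered (2 px):
    . . . . . . . . . .
    . . . . . X . . . .
    . . . . . . X . . .
    . . . . . . . . . .
    . . . . . . . . . .
    . . . . . . . . . .

Answer: [[5,1],[6,2]]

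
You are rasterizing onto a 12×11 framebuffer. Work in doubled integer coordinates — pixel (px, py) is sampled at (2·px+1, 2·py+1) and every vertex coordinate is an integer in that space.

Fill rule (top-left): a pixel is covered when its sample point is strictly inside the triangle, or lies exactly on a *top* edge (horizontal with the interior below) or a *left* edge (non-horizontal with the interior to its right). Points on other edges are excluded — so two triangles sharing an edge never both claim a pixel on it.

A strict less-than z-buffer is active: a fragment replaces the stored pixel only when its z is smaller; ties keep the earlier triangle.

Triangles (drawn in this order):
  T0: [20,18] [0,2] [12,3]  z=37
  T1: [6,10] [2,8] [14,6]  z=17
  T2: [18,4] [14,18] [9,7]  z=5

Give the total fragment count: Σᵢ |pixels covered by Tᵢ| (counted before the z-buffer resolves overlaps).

T0:
  2·area = 172
  edge (20, 18)→(0, 2): d=(-20,-16) top-left  bias=+0
  edge (0, 2)→(12, 3): d=(12,1) right/bottom  bias=-1
  edge (12, 3)→(20, 18): d=(8,15) right/bottom  bias=-1
    (1,1)@(3, 3): e=[28,9,135] → █
    (2,1)@(5, 3): e=[60,7,105] → █
    (3,1)@(7, 3): e=[92,5,75] → █
    (4,1)@(9, 3): e=[124,3,45] → █
    (5,1)@(11, 3): e=[156,1,15] → █
    (6,1)@(13, 3): e=[188,-1,-15] → ·
    (1,2)@(3, 5): e=[-12,33,151] → ·
    (2,2)@(5, 5): e=[20,31,121] → █
    (6,2)@(13, 5): e=[148,23,1] → █
    (7,2)@(15, 5): e=[180,21,-29] → ·
    (2,3)@(5, 7): e=[-20,55,137] → ·
    (3,3)@(7, 7): e=[12,53,107] → █
  covered (24 px):
    · · · · · · · · · · · ·
    · █ █ █ █ █ · · · · · ·
    · · █ █ █ █ █ · · · · ·
    · · · █ █ █ █ · · · · ·
    · · · · █ █ █ █ · · · ·
    · · · · · · █ █ · · · ·
    · · · · · · · █ █ · · ·
    · · · · · · · · █ · · ·
    · · · · · · · · · █ · ·
    · · · · · · · · · · · ·
    · · · · · · · · · · · ·
T1:
  2·area = 32
  edge (6, 10)→(2, 8): d=(-4,-2) top-left  bias=+0
  edge (2, 8)→(14, 6): d=(12,-2) top-left  bias=+0
  edge (14, 6)→(6, 10): d=(-8,4) right/bottom  bias=-1
    (4,3)@(9, 7): e=[18,2,12] → █
    (5,3)@(11, 7): e=[22,6,4] → █
    (6,3)@(13, 7): e=[26,10,-4] → ·
    (2,4)@(5, 9): e=[2,18,12] → █
    (3,4)@(7, 9): e=[6,22,4] → █
    (4,4)@(9, 9): e=[10,26,-4] → ·
    (5,4)@(11, 9): e=[14,30,-12] → ·
    (2,5)@(5, 11): e=[-6,42,-4] → ·
    (3,5)@(7, 11): e=[-2,46,-12] → ·
  covered (4 px):
    · · · · · · · · · · · ·
    · · · · · · · · · · · ·
    · · · · · · · · · · · ·
    · · · · █ █ · · · · · ·
    · · █ █ · · · · · · · ·
    · · · · · · · · · · · ·
    · · · · · · · · · · · ·
    · · · · · · · · · · · ·
    · · · · · · · · · · · ·
    · · · · · · · · · · · ·
    · · · · · · · · · · · ·
T2:
  2·area = 114
  edge (18, 4)→(14, 18): d=(-4,14) right/bottom  bias=-1
  edge (14, 18)→(9, 7): d=(-5,-11) top-left  bias=+0
  edge (9, 7)→(18, 4): d=(9,-3) top-left  bias=+0
    (10,1)@(21, 3): e=[-38,152,0] → ·  [on edge]
    (7,2)@(15, 5): e=[38,76,0] → █  [on edge]
    (8,2)@(17, 5): e=[10,98,6] → █
    (9,2)@(19, 5): e=[-18,120,12] → ·
    (4,3)@(9, 7): e=[114,0,0] → █  [on edge]
    (5,3)@(11, 7): e=[86,22,6] → █
    (6,3)@(13, 7): e=[58,44,12] → █
    (9,3)@(19, 7): e=[-26,110,30] → ·
    (1,4)@(3, 9): e=[190,-76,0] → ·  [on edge]
    (4,4)@(9, 9): e=[106,-10,18] → ·
    (5,4)@(11, 9): e=[78,12,24] → █
    (8,4)@(17, 9): e=[-6,78,42] → ·
  covered (16 px):
    · · · · · · · · · · · ·
    · · · · · · · · · · · ·
    · · · · · · · █ █ · · ·
    · · · · █ █ █ █ █ · · ·
    · · · · · █ █ █ · · · ·
    · · · · · █ █ █ · · · ·
    · · · · · · █ █ · · · ·
    · · · · · · █ · · · · ·
    · · · · · · · · · · · ·
    · · · · · · · · · · · ·
    · · · · · · · · · · · ·

Result: 44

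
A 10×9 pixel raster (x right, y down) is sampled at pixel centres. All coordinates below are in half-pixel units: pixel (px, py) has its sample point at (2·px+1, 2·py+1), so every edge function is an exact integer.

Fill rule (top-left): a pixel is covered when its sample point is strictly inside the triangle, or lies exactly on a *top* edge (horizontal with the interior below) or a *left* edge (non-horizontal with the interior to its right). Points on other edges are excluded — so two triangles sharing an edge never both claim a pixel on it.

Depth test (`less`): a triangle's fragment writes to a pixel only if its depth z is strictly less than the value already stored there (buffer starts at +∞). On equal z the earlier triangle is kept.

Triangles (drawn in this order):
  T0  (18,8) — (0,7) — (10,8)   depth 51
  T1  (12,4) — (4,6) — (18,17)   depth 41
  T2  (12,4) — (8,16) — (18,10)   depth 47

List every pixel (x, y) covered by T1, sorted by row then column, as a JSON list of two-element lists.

T0:
  2·area = 8  (B↔C swapped to make it positive)
  edge (18, 8)→(10, 8): d=(-8,0) right/bottom  bias=-1
  edge (10, 8)→(0, 7): d=(-10,-1) top-left  bias=+0
  edge (0, 7)→(18, 8): d=(18,1) right/bottom  bias=-1
  covered (0 px):
    . . . . . . . . . .
    . . . . . . . . . .
    . . . . . . . . . .
    . . . . . . . . . .
    . . . . . . . . . .
    . . . . . . . . . .
    . . . . . . . . . .
    . . . . . . . . . .
    . . . . . . . . . .
T1:
  2·area = 116  (B↔C swapped to make it positive)
  edge (12, 4)→(18, 17): d=(6,13) right/bottom  bias=-1
  edge (18, 17)→(4, 6): d=(-14,-11) top-left  bias=+0
  edge (4, 6)→(12, 4): d=(8,-2) top-left  bias=+0
    (4,2)@(9, 5): e=[45,69,2] → X
    (5,2)@(11, 5): e=[19,91,6] → X
    (6,2)@(13, 5): e=[-7,113,10] → .
    (3,3)@(7, 7): e=[83,19,14] → X
    (6,3)@(13, 7): e=[5,85,26] → X
    (7,3)@(15, 7): e=[-21,107,30] → .
    (3,4)@(7, 9): e=[95,-9,30] → .
    (4,4)@(9, 9): e=[69,13,34] → X
    (7,4)@(15, 9): e=[-9,79,46] → .
    (4,5)@(9, 11): e=[81,-15,50] → .
    (5,5)@(11, 11): e=[55,7,54] → X
    (7,5)@(15, 11): e=[3,51,62] → X
  covered (15 px):
    . . . . . . . . . .
    . . . . . . . . . .
    . . . . X X . . . .
    . . . X X X X . . .
    . . . . X X X . . .
    . . . . . X X X . .
    . . . . . . X X . .
    . . . . . . . . X .
    . . . . . . . . . .
T2:
  2·area = 96  (B↔C swapped to make it positive)
  edge (12, 4)→(18, 10): d=(6,6) right/bottom  bias=-1
  edge (18, 10)→(8, 16): d=(-10,6) right/bottom  bias=-1
  edge (8, 16)→(12, 4): d=(4,-12) top-left  bias=+0
    (4,0)@(9, 1): e=[0,144,-48] → .  [on edge]
    (6,0)@(13, 1): e=[-24,120,0] → .  [on edge]
    (5,1)@(11, 3): e=[0,112,-16] → .  [on edge]
    (6,2)@(13, 5): e=[0,80,16] → .  [on edge]
    (5,3)@(11, 7): e=[24,72,0] → X  [on edge]
    (6,3)@(13, 7): e=[12,60,24] → X
    (7,3)@(15, 7): e=[0,48,48] → .  [on edge]
    (5,4)@(11, 9): e=[36,52,8] → X
    (7,4)@(15, 9): e=[12,28,56] → X
    (8,4)@(17, 9): e=[0,16,80] → .  [on edge]
    (5,5)@(11, 11): e=[48,32,16] → X
    (8,5)@(17, 11): e=[12,-4,88] → .
    (9,5)@(19, 11): e=[0,-16,112] → .  [on edge]
    (4,6)@(9, 13): e=[72,24,0] → X  [on edge]
    (6,6)@(13, 13): e=[48,0,48] → .  [on edge]
  covered (11 px):
    . . . . . . . . . .
    . . . . . . . . . .
    . . . . . . . . . .
    . . . . . X X . . .
    . . . . . X X X . .
    . . . . . X X X . .
    . . . . X X . . . .
    . . . . X . . . . .
    . . . . . . . . . .

Answer: [[4,2],[5,2],[3,3],[4,3],[5,3],[6,3],[4,4],[5,4],[6,4],[5,5],[6,5],[7,5],[6,6],[7,6],[8,7]]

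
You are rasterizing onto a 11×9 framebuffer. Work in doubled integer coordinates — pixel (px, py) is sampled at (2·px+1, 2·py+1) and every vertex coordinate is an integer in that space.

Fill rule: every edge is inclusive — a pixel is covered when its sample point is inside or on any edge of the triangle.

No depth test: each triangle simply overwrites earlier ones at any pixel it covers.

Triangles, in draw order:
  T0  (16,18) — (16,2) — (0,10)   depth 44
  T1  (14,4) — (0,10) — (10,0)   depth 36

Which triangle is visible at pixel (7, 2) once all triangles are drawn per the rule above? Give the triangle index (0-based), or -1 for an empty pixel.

T0:
  2·area = 256  (B↔C swapped to make it positive)
  edge (16, 18)→(0, 10): d=(-16,-8) inclusive
  edge (0, 10)→(16, 2): d=(16,-8) inclusive
  edge (16, 2)→(16, 18): d=(0,16) inclusive
    (7,1)@(15, 3): e=[232,8,16] → █
    (8,1)@(17, 3): e=[248,24,-16] → ·
    (5,2)@(11, 5): e=[168,8,80] → █
    (6,2)@(13, 5): e=[184,24,48] → █
    (8,2)@(17, 5): e=[216,56,-16] → ·
    (3,3)@(7, 7): e=[104,8,144] → █
    (4,3)@(9, 7): e=[120,24,112] → █
    (8,3)@(17, 7): e=[184,88,-16] → ·
    (1,4)@(3, 9): e=[40,8,208] → █
    (2,4)@(5, 9): e=[56,24,176] → █
    (8,4)@(17, 9): e=[152,120,-16] → ·
    (1,5)@(3, 11): e=[8,40,208] → █
  covered (32 px):
    · · · · · · · · · · ·
    · · · · · · · █ · · ·
    · · · · · █ █ █ · · ·
    · · · █ █ █ █ █ · · ·
    · █ █ █ █ █ █ █ · · ·
    · █ █ █ █ █ █ █ · · ·
    · · · █ █ █ █ █ · · ·
    · · · · · █ █ █ · · ·
    · · · · · · · █ · · ·
T1:
  2·area = 80
  edge (14, 4)→(0, 10): d=(-14,6) inclusive
  edge (0, 10)→(10, 0): d=(10,-10) inclusive
  edge (10, 0)→(14, 4): d=(4,4) inclusive
    (4,0)@(9, 1): e=[72,0,8] → █  [on edge]
    (5,0)@(11, 1): e=[60,20,0] → █  [on edge]
    (6,0)@(13, 1): e=[48,40,-8] → ·
    (10,0)@(21, 1): e=[0,120,-40] → ·  [on edge]
    (3,1)@(7, 3): e=[56,0,24] → █  [on edge]
    (6,1)@(13, 3): e=[20,60,0] → █  [on edge]
    (7,1)@(15, 3): e=[8,80,-8] → ·
    (2,2)@(5, 5): e=[40,0,40] → █  [on edge]
    (6,2)@(13, 5): e=[-8,80,8] → ·
    (7,2)@(15, 5): e=[-20,100,0] → ·  [on edge]
    (1,3)@(3, 7): e=[24,0,56] → █  [on edge]
    (3,3)@(7, 7): e=[0,40,40] → █  [on edge]
    (8,3)@(17, 7): e=[-60,140,0] → ·  [on edge]
    (0,4)@(1, 9): e=[8,0,72] → █  [on edge]
    (9,4)@(19, 9): e=[-100,180,0] → ·  [on edge]
    (10,5)@(21, 11): e=[-140,220,0] → ·  [on edge]
  covered (14 px):
    · · · · █ █ · · · · ·
    · · · █ █ █ █ · · · ·
    · · █ █ █ █ · · · · ·
    · █ █ █ · · · · · · ·
    █ · · · · · · · · · ·
    · · · · · · · · · · ·
    · · · · · · · · · · ·
    · · · · · · · · · · ·
    · · · · · · · · · · ·

Z-buffer (winner per pixel, '.' = empty):
  . . . . 1 1 . . . . .
  . . . 1 1 1 1 0 . . .
  . . 1 1 1 1 0 0 . . .
  . 1 1 1 0 0 0 0 . . .
  1 0 0 0 0 0 0 0 . . .
  . 0 0 0 0 0 0 0 . . .
  . . . 0 0 0 0 0 . . .
  . . . . . 0 0 0 . . .
  . . . . . . . 0 . . .

Final: 0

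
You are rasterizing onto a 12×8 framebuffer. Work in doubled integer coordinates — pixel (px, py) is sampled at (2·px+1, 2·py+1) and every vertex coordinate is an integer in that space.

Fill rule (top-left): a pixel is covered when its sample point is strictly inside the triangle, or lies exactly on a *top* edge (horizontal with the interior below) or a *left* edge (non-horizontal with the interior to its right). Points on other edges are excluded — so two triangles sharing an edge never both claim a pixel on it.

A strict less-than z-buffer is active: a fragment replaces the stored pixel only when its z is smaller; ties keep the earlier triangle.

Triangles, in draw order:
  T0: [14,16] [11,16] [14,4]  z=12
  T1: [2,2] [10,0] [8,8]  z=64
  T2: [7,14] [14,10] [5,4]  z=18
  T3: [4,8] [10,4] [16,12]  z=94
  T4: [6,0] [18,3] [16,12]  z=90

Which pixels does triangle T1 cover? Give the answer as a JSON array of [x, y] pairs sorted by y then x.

T0:
  2·area = 36
  edge (14, 16)→(11, 16): d=(-3,0) right/bottom  bias=-1
  edge (11, 16)→(14, 4): d=(3,-12) top-left  bias=+0
  edge (14, 4)→(14, 16): d=(0,12) right/bottom  bias=-1
    (6,4)@(13, 9): e=[21,3,12] → █
    (7,4)@(15, 9): e=[21,27,-12] → ·
    (6,5)@(13, 11): e=[15,9,12] → █
    (7,5)@(15, 11): e=[15,33,-12] → ·
    (6,6)@(13, 13): e=[9,15,12] → █
    (7,6)@(15, 13): e=[9,39,-12] → ·
    (6,7)@(13, 15): e=[3,21,12] → █
    (7,7)@(15, 15): e=[3,45,-12] → ·
  covered (4 px):
    · · · · · · · · · · · ·
    · · · · · · · · · · · ·
    · · · · · · · · · · · ·
    · · · · · · · · · · · ·
    · · · · · · █ · · · · ·
    · · · · · · █ · · · · ·
    · · · · · · █ · · · · ·
    · · · · · · █ · · · · ·
T1:
  2·area = 60
  edge (2, 2)→(10, 0): d=(8,-2) top-left  bias=+0
  edge (10, 0)→(8, 8): d=(-2,8) right/bottom  bias=-1
  edge (8, 8)→(2, 2): d=(-6,-6) top-left  bias=+0
    (0,0)@(1, 1): e=[-10,70,0] → ·  [on edge]
    (3,0)@(7, 1): e=[2,22,36] → █
    (4,0)@(9, 1): e=[6,6,48] → █
    (5,0)@(11, 1): e=[10,-10,60] → ·
    (1,1)@(3, 3): e=[10,50,0] → █  [on edge]
    (2,1)@(5, 3): e=[14,34,12] → █
    (5,1)@(11, 3): e=[26,-14,48] → ·
    (1,2)@(3, 5): e=[26,46,-12] → ·
    (2,2)@(5, 5): e=[30,30,0] → █  [on edge]
    (4,2)@(9, 5): e=[38,-2,24] → ·
    (2,3)@(5, 7): e=[46,26,-12] → ·
    (3,3)@(7, 7): e=[50,10,0] → █  [on edge]
    (4,4)@(9, 9): e=[70,-10,0] → ·  [on edge]
    (5,5)@(11, 11): e=[90,-30,0] → ·  [on edge]
    (6,6)@(13, 13): e=[110,-50,0] → ·  [on edge]
    (7,7)@(15, 15): e=[130,-70,0] → ·  [on edge]
  covered (9 px):
    · · · █ █ · · · · · · ·
    · █ █ █ █ · · · · · · ·
    · · █ █ · · · · · · · ·
    · · · █ · · · · · · · ·
    · · · · · · · · · · · ·
    · · · · · · · · · · · ·
    · · · · · · · · · · · ·
    · · · · · · · · · · · ·
T2:
  2·area = 78  (B↔C swapped to make it positive)
  edge (7, 14)→(5, 4): d=(-2,-10) top-left  bias=+0
  edge (5, 4)→(14, 10): d=(9,6) right/bottom  bias=-1
  edge (14, 10)→(7, 14): d=(-7,4) right/bottom  bias=-1
    (3,3)@(7, 7): e=[14,15,49] → █
    (4,3)@(9, 7): e=[34,3,41] → █
    (5,3)@(11, 7): e=[54,-9,33] → ·
    (3,4)@(7, 9): e=[10,33,35] → █
    (5,4)@(11, 9): e=[50,9,19] → █
    (6,4)@(13, 9): e=[70,-3,11] → ·
    (3,5)@(7, 11): e=[6,51,21] → █
    (6,5)@(13, 11): e=[66,15,-3] → ·
    (3,6)@(7, 13): e=[2,69,7] → █
    (4,6)@(9, 13): e=[22,57,-1] → ·
    (5,6)@(11, 13): e=[42,45,-9] → ·
    (3,7)@(7, 15): e=[-2,87,-7] → ·
  covered (9 px):
    · · · · · · · · · · · ·
    · · · · · · · · · · · ·
    · · · · · · · · · · · ·
    · · · █ █ · · · · · · ·
    · · · █ █ █ · · · · · ·
    · · · █ █ █ · · · · · ·
    · · · █ · · · · · · · ·
    · · · · · · · · · · · ·
T3:
  2·area = 72
  edge (4, 8)→(10, 4): d=(6,-4) top-left  bias=+0
  edge (10, 4)→(16, 12): d=(6,8) right/bottom  bias=-1
  edge (16, 12)→(4, 8): d=(-12,-4) top-left  bias=+0
    (4,2)@(9, 5): e=[2,14,56] → █
    (5,2)@(11, 5): e=[10,-2,64] → ·
    (0,3)@(1, 7): e=[-18,90,0] → ·  [on edge]
    (3,3)@(7, 7): e=[6,42,24] → █
    (5,3)@(11, 7): e=[22,10,40] → █
    (6,3)@(13, 7): e=[30,-6,48] → ·
    (3,4)@(7, 9): e=[18,54,0] → █  [on edge]
    (6,4)@(13, 9): e=[42,6,24] → █
    (7,4)@(15, 9): e=[50,-10,32] → ·
    (3,5)@(7, 11): e=[30,66,-24] → ·
    (4,5)@(9, 11): e=[38,50,-16] → ·
    (5,5)@(11, 11): e=[46,34,-8] → ·
    (6,5)@(13, 11): e=[54,18,0] → █  [on edge]
    (9,6)@(19, 13): e=[90,-18,0] → ·  [on edge]
  covered (10 px):
    · · · · · · · · · · · ·
    · · · · · · · · · · · ·
    · · · · █ · · · · · · ·
    · · · █ █ █ · · · · · ·
    · · · █ █ █ █ · · · · ·
    · · · · · · █ █ · · · ·
    · · · · · · · · · · · ·
    · · · · · · · · · · · ·
T4:
  2·area = 114
  edge (6, 0)→(18, 3): d=(12,3) right/bottom  bias=-1
  edge (18, 3)→(16, 12): d=(-2,9) right/bottom  bias=-1
  edge (16, 12)→(6, 0): d=(-10,-12) top-left  bias=+0
    (3,0)@(7, 1): e=[9,103,2] → █
    (4,0)@(9, 1): e=[3,85,26] → █
    (5,0)@(11, 1): e=[-3,67,50] → ·
    (3,1)@(7, 3): e=[33,99,-18] → ·
    (4,1)@(9, 3): e=[27,81,6] → █
    (5,1)@(11, 3): e=[21,63,30] → █
    (6,1)@(13, 3): e=[15,45,54] → █
    (7,1)@(15, 3): e=[9,27,78] → █
    (8,1)@(17, 3): e=[3,9,102] → █
    (9,1)@(19, 3): e=[-3,-9,126] → ·
    (4,2)@(9, 5): e=[51,77,-14] → ·
    (5,2)@(11, 5): e=[45,59,10] → █
  covered (15 px):
    · · · █ █ · · · · · · ·
    · · · · █ █ █ █ █ · · ·
    · · · · · █ █ █ █ · · ·
    · · · · · · █ █ █ · · ·
    · · · · · · · █ · · · ·
    · · · · · · · · · · · ·
    · · · · · · · · · · · ·
    · · · · · · · · · · · ·

Answer: [[3,0],[4,0],[1,1],[2,1],[3,1],[4,1],[2,2],[3,2],[3,3]]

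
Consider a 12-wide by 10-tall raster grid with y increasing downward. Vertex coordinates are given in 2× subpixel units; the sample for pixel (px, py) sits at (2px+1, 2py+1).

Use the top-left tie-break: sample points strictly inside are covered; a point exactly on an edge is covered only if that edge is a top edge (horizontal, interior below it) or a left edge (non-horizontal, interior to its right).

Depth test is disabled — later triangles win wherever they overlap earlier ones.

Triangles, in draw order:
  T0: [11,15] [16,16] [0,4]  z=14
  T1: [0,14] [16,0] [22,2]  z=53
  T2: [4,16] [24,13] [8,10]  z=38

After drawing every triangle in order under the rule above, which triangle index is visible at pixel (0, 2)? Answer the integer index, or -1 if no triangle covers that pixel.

T0:
  2·area = 44  (B↔C swapped to make it positive)
  edge (11, 15)→(0, 4): d=(-11,-11) top-left  bias=+0
  edge (0, 4)→(16, 16): d=(16,12) right/bottom  bias=-1
  edge (16, 16)→(11, 15): d=(-5,-1) top-left  bias=+0
    (0,2)@(1, 5): e=[0,4,40] → █  [on edge]
    (1,2)@(3, 5): e=[22,-20,42] → ·
    (0,3)@(1, 7): e=[-22,36,30] → ·
    (1,3)@(3, 7): e=[0,12,32] → █  [on edge]
    (2,3)@(5, 7): e=[22,-12,34] → ·
    (1,4)@(3, 9): e=[-22,44,22] → ·
    (2,4)@(5, 9): e=[0,20,24] → █  [on edge]
    (3,4)@(7, 9): e=[22,-4,26] → ·
    (2,5)@(5, 11): e=[-22,52,14] → ·
    (3,5)@(7, 11): e=[0,28,16] → █  [on edge]
    (4,5)@(9, 11): e=[22,4,18] → █
    (5,5)@(11, 11): e=[44,-20,20] → ·
    (0,6)@(1, 13): e=[-88,132,0] → ·  [on edge]
    (4,6)@(9, 13): e=[0,36,8] → █  [on edge]
    (5,7)@(11, 15): e=[0,44,0] → █  [on edge]
    (6,8)@(13, 17): e=[0,52,-8] → ·  [on edge]
    (10,8)@(21, 17): e=[88,-44,0] → ·  [on edge]
    (7,9)@(15, 19): e=[0,60,-16] → ·  [on edge]
  covered (9 px):
    · · · · · · · · · · · ·
    · · · · · · · · · · · ·
    █ · · · · · · · · · · ·
    · █ · · · · · · · · · ·
    · · █ · · · · · · · · ·
    · · · █ █ · · · · · · ·
    · · · · █ █ · · · · · ·
    · · · · · █ █ · · · · ·
    · · · · · · · · · · · ·
    · · · · · · · · · · · ·
T1:
  2·area = 116
  edge (0, 14)→(16, 0): d=(16,-14) top-left  bias=+0
  edge (16, 0)→(22, 2): d=(6,2) right/bottom  bias=-1
  edge (22, 2)→(0, 14): d=(-22,12) right/bottom  bias=-1
    (7,0)@(15, 1): e=[2,8,106] → █
    (8,0)@(17, 1): e=[30,4,82] → █
    (9,0)@(19, 1): e=[58,0,58] → ·  [on edge]
    (6,1)@(13, 3): e=[6,24,86] → █
    (9,1)@(19, 3): e=[90,12,14] → █
    (10,1)@(21, 3): e=[118,8,-10] → ·
    (5,2)@(11, 5): e=[10,40,66] → █
    (8,2)@(17, 5): e=[94,28,-6] → ·
    (9,2)@(19, 5): e=[122,24,-30] → ·
    (4,3)@(9, 7): e=[14,56,46] → █
    (6,3)@(13, 7): e=[70,48,-2] → ·
    (7,3)@(15, 7): e=[98,44,-26] → ·
  covered (14 px):
    · · · · · · · █ █ · · ·
    · · · · · · █ █ █ █ · ·
    · · · · · █ █ █ · · · ·
    · · · · █ █ · · · · · ·
    · · · █ █ · · · · · · ·
    · · █ · · · · · · · · ·
    · · · · · · · · · · · ·
    · · · · · · · · · · · ·
    · · · · · · · · · · · ·
    · · · · · · · · · · · ·
T2:
  2·area = 108  (B↔C swapped to make it positive)
  edge (4, 16)→(8, 10): d=(4,-6) top-left  bias=+0
  edge (8, 10)→(24, 13): d=(16,3) right/bottom  bias=-1
  edge (24, 13)→(4, 16): d=(-20,3) right/bottom  bias=-1
    (4,5)@(9, 11): e=[10,13,85] → █
    (5,5)@(11, 11): e=[22,7,79] → █
    (6,5)@(13, 11): e=[34,1,73] → █
    (7,5)@(15, 11): e=[46,-5,67] → ·
    (3,6)@(7, 13): e=[6,51,51] → █
    (7,6)@(15, 13): e=[54,27,27] → █
    (8,6)@(17, 13): e=[66,21,21] → █
    (9,6)@(19, 13): e=[78,15,15] → █
    (10,6)@(21, 13): e=[90,9,9] → █
    (11,6)@(23, 13): e=[102,3,3] → █
    (2,7)@(5, 15): e=[2,89,17] → █
    (5,7)@(11, 15): e=[38,71,-1] → ·
  covered (15 px):
    · · · · · · · · · · · ·
    · · · · · · · · · · · ·
    · · · · · · · · · · · ·
    · · · · · · · · · · · ·
    · · · · · · · · · · · ·
    · · · · █ █ █ · · · · ·
    · · · █ █ █ █ █ █ █ █ █
    · · █ █ █ · · · · · · ·
    · · · · · · · · · · · ·
    · · · · · · · · · · · ·

Z-buffer (winner per pixel, '.' = empty):
  . . . . . . . 1 1 . . .
  . . . . . . 1 1 1 1 . .
  0 . . . . 1 1 1 . . . .
  . 0 . . 1 1 . . . . . .
  . . 0 1 1 . . . . . . .
  . . 1 0 2 2 2 . . . . .
  . . . 2 2 2 2 2 2 2 2 2
  . . 2 2 2 0 0 . . . . .
  . . . . . . . . . . . .
  . . . . . . . . . . . .

Result: 0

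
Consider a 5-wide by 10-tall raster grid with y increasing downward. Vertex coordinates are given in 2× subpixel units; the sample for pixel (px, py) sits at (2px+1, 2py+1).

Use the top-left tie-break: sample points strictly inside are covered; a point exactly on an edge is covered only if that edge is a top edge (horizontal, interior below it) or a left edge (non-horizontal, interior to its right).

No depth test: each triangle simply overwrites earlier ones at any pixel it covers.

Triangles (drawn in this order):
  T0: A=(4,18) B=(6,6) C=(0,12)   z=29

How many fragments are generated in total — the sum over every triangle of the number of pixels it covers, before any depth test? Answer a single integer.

T0:
  2·area = 60  (B↔C swapped to make it positive)
  edge (4, 18)→(0, 12): d=(-4,-6) top-left  bias=+0
  edge (0, 12)→(6, 6): d=(6,-6) top-left  bias=+0
  edge (6, 6)→(4, 18): d=(-2,12) right/bottom  bias=-1
    (4,1)@(9, 3): e=[90,0,-30] → ·  [on edge]
    (3,2)@(7, 5): e=[70,0,-10] → ·  [on edge]
    (2,3)@(5, 7): e=[50,0,10] → #  [on edge]
    (3,3)@(7, 7): e=[62,12,-14] → ·
    (1,4)@(3, 9): e=[30,0,30] → #  [on edge]
    (3,4)@(7, 9): e=[54,24,-18] → ·
    (0,5)@(1, 11): e=[10,0,50] → #  [on edge]
    (3,5)@(7, 11): e=[46,36,-22] → ·
    (0,6)@(1, 13): e=[2,12,46] → #
    (2,6)@(5, 13): e=[26,36,-2] → ·
    (0,7)@(1, 15): e=[-6,24,42] → ·
    (1,7)@(3, 15): e=[6,36,18] → #
  covered (9 px):
    · · · · ·
    · · · · ·
    · · · · ·
    · · # · ·
    · # # · ·
    # # # · ·
    # # · · ·
    · # · · ·
    · · · · ·
    · · · · ·

Answer: 9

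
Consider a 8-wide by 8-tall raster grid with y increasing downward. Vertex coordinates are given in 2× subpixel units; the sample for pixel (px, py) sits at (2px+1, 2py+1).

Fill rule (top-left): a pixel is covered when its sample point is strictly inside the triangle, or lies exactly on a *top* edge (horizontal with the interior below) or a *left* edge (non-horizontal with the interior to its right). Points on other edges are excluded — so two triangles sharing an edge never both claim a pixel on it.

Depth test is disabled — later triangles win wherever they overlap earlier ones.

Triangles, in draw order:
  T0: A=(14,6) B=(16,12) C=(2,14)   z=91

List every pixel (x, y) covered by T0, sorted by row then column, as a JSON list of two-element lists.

T0:
  2·area = 88
  edge (14, 6)→(16, 12): d=(2,6) right/bottom  bias=-1
  edge (16, 12)→(2, 14): d=(-14,2) right/bottom  bias=-1
  edge (2, 14)→(14, 6): d=(12,-8) top-left  bias=+0
    (6,1)@(13, 3): e=[0,132,-44] → ·  [on edge]
    (6,3)@(13, 7): e=[8,76,4] → #
    (7,3)@(15, 7): e=[-4,72,20] → ·
    (5,4)@(11, 9): e=[24,52,12] → #
    (7,4)@(15, 9): e=[0,44,44] → ·  [on edge]
    (3,5)@(7, 11): e=[52,32,4] → #
    (4,5)@(9, 11): e=[40,28,20] → #
    (7,5)@(15, 11): e=[4,16,68] → #
    (2,6)@(5, 13): e=[68,8,12] → #
    (4,6)@(9, 13): e=[44,0,44] → ·  [on edge]
    (5,6)@(11, 13): e=[32,-4,60] → ·
    (6,6)@(13, 13): e=[20,-8,76] → ·
  covered (10 px):
    · · · · · · · ·
    · · · · · · · ·
    · · · · · · · ·
    · · · · · · # ·
    · · · · · # # ·
    · · · # # # # #
    · · # # · · · ·
    · · · · · · · ·

Final: [[6,3],[5,4],[6,4],[3,5],[4,5],[5,5],[6,5],[7,5],[2,6],[3,6]]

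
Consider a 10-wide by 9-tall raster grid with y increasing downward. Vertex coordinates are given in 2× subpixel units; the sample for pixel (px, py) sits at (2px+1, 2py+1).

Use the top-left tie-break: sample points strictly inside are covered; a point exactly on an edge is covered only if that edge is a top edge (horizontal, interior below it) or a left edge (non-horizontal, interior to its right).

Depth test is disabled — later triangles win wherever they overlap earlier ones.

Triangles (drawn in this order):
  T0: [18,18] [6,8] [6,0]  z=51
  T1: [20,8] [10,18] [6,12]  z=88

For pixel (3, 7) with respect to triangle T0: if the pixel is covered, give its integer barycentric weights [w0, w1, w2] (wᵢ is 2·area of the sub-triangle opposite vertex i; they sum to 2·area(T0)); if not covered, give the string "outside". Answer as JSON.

T0:
  2·area = 96
  edge (18, 18)→(6, 8): d=(-12,-10) top-left  bias=+0
  edge (6, 8)→(6, 0): d=(0,-8) top-left  bias=+0
  edge (6, 0)→(18, 18): d=(12,18) right/bottom  bias=-1
    (3,1)@(7, 3): e=[70,8,18] → #
    (4,1)@(9, 3): e=[90,24,-18] → ·
    (3,2)@(7, 5): e=[46,8,42] → #
    (4,2)@(9, 5): e=[66,24,6] → #
    (5,2)@(11, 5): e=[86,40,-30] → ·
    (3,3)@(7, 7): e=[22,8,66] → #
    (5,3)@(11, 7): e=[62,40,-6] → ·
    (3,4)@(7, 9): e=[-2,8,90] → ·
    (4,4)@(9, 9): e=[18,24,54] → #
    (5,4)@(11, 9): e=[38,40,18] → #
    (6,4)@(13, 9): e=[58,56,-18] → ·
    (4,5)@(9, 11): e=[-6,24,78] → ·
  covered (12 px):
    · · · · · · · · · ·
    · · · # · · · · · ·
    · · · # # · · · · ·
    · · · # # · · · · ·
    · · · · # # · · · ·
    · · · · · # # · · ·
    · · · · · · # · · ·
    · · · · · · · # · ·
    · · · · · · · · # ·
T1:
  2·area = 100
  edge (20, 8)→(10, 18): d=(-10,10) right/bottom  bias=-1
  edge (10, 18)→(6, 12): d=(-4,-6) top-left  bias=+0
  edge (6, 12)→(20, 8): d=(14,-4) top-left  bias=+0
    (8,4)@(17, 9): e=[20,78,2] → #
    (9,4)@(19, 9): e=[0,90,10] → ·  [on edge]
    (5,5)@(11, 11): e=[60,34,6] → #
    (6,5)@(13, 11): e=[40,46,14] → #
    (7,5)@(15, 11): e=[20,58,22] → #
    (8,5)@(17, 11): e=[0,70,30] → ·  [on edge]
    (3,6)@(7, 13): e=[80,2,18] → #
    (4,6)@(9, 13): e=[60,14,26] → #
    (7,6)@(15, 13): e=[0,50,50] → ·  [on edge]
    (3,7)@(7, 15): e=[60,-6,46] → ·
    (4,7)@(9, 15): e=[40,6,54] → #
    (6,7)@(13, 15): e=[0,30,70] → ·  [on edge]
    (5,8)@(11, 17): e=[0,10,90] → ·  [on edge]
  covered (10 px):
    · · · · · · · · · ·
    · · · · · · · · · ·
    · · · · · · · · · ·
    · · · · · · · · · ·
    · · · · · · · · # ·
    · · · · · # # # · ·
    · · · # # # # · · ·
    · · · · # # · · · ·
    · · · · · · · · · ·

Final: "outside"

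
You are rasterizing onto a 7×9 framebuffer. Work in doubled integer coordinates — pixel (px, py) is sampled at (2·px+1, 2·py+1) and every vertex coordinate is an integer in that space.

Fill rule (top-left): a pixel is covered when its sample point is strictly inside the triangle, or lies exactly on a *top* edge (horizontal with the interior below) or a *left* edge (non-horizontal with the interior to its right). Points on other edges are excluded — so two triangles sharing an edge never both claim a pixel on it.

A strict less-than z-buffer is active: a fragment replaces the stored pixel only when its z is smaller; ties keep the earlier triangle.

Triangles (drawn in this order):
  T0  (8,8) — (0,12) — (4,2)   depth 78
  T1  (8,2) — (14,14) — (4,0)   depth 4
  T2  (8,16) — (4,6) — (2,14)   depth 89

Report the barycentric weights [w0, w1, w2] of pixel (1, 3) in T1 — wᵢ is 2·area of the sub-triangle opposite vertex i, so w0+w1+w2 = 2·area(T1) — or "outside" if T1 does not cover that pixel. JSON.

T0:
  2·area = 64
  edge (8, 8)→(0, 12): d=(-8,4) right/bottom  bias=-1
  edge (0, 12)→(4, 2): d=(4,-10) top-left  bias=+0
  edge (4, 2)→(8, 8): d=(4,6) right/bottom  bias=-1
    (1,2)@(3, 5): e=[44,2,18] → #
    (2,2)@(5, 5): e=[36,22,6] → #
    (3,2)@(7, 5): e=[28,42,-6] → ·
    (1,3)@(3, 7): e=[28,10,26] → #
    (3,3)@(7, 7): e=[12,50,2] → #
    (4,3)@(9, 7): e=[4,70,-10] → ·
    (1,4)@(3, 9): e=[12,18,34] → #
    (3,4)@(7, 9): e=[-4,58,10] → ·
    (0,5)@(1, 11): e=[4,6,54] → #
    (1,5)@(3, 11): e=[-4,26,42] → ·
    (2,5)@(5, 11): e=[-12,46,30] → ·
    (0,6)@(1, 13): e=[-12,14,62] → ·
  covered (8 px):
    · · · · · · ·
    · · · · · · ·
    · # # · · · ·
    · # # # · · ·
    · # # · · · ·
    # · · · · · ·
    · · · · · · ·
    · · · · · · ·
    · · · · · · ·
T1:
  2·area = 36
  edge (8, 2)→(14, 14): d=(6,12) right/bottom  bias=-1
  edge (14, 14)→(4, 0): d=(-10,-14) top-left  bias=+0
  edge (4, 0)→(8, 2): d=(4,2) right/bottom  bias=-1
    (2,0)@(5, 1): e=[30,4,2] → #
    (3,0)@(7, 1): e=[6,32,-2] → ·
    (2,1)@(5, 3): e=[42,-16,10] → ·
    (3,1)@(7, 3): e=[18,12,6] → #
    (4,1)@(9, 3): e=[-6,40,2] → ·
    (3,2)@(7, 5): e=[30,-8,14] → ·
    (4,2)@(9, 5): e=[6,20,10] → #
    (5,2)@(11, 5): e=[-18,48,6] → ·
    (4,3)@(9, 7): e=[18,0,18] → #  [on edge]
    (5,3)@(11, 7): e=[-6,28,14] → ·
    (4,4)@(9, 9): e=[30,-20,26] → ·
    (5,4)@(11, 9): e=[6,8,22] → #
  covered (5 px):
    · · # · · · ·
    · · · # · · ·
    · · · · # · ·
    · · · · # · ·
    · · · · · # ·
    · · · · · · ·
    · · · · · · ·
    · · · · · · ·
    · · · · · · ·
T2:
  2·area = 52  (B↔C swapped to make it positive)
  edge (8, 16)→(2, 14): d=(-6,-2) top-left  bias=+0
  edge (2, 14)→(4, 6): d=(2,-8) top-left  bias=+0
  edge (4, 6)→(8, 16): d=(4,10) right/bottom  bias=-1
    (2,4)@(5, 9): e=[36,14,2] → #
    (3,4)@(7, 9): e=[40,30,-18] → ·
    (1,5)@(3, 11): e=[20,2,30] → #
    (3,5)@(7, 11): e=[28,34,-10] → ·
    (1,6)@(3, 13): e=[8,6,38] → #
    (3,6)@(7, 13): e=[16,38,-2] → ·
    (1,7)@(3, 15): e=[-4,10,46] → ·
    (2,7)@(5, 15): e=[0,26,26] → #  [on edge]
    (3,7)@(7, 15): e=[4,42,6] → #
    (4,7)@(9, 15): e=[8,58,-14] → ·
    (2,8)@(5, 17): e=[-12,30,34] → ·
    (3,8)@(7, 17): e=[-8,46,14] → ·
    (5,8)@(11, 17): e=[0,78,-26] → ·  [on edge]
  covered (7 px):
    · · · · · · ·
    · · · · · · ·
    · · · · · · ·
    · · · · · · ·
    · · # · · · ·
    · # # · · · ·
    · # # · · · ·
    · · # # · · ·
    · · · · · · ·

Answer: "outside"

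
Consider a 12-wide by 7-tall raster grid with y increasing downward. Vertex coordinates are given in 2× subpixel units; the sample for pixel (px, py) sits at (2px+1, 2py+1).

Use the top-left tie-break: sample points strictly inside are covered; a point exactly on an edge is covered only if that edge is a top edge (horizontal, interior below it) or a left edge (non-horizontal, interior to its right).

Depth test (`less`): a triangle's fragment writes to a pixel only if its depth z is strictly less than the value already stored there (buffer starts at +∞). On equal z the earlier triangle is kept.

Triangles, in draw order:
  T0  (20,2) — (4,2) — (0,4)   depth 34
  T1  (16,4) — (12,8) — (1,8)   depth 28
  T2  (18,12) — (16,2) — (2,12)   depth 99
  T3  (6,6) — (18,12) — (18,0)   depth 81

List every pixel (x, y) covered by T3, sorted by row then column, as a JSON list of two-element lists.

T0:
  2·area = 32  (B↔C swapped to make it positive)
  edge (20, 2)→(0, 4): d=(-20,2) right/bottom  bias=-1
  edge (0, 4)→(4, 2): d=(4,-2) top-left  bias=+0
  edge (4, 2)→(20, 2): d=(16,0) top-left  bias=+0
    (1,1)@(3, 3): e=[14,2,16] → X
    (2,1)@(5, 3): e=[10,6,16] → X
    (3,1)@(7, 3): e=[6,10,16] → X
    (4,1)@(9, 3): e=[2,14,16] → X
    (5,1)@(11, 3): e=[-2,18,16] → .
    (1,2)@(3, 5): e=[-26,10,48] → .
    (2,2)@(5, 5): e=[-30,14,48] → .
    (3,2)@(7, 5): e=[-34,18,48] → .
    (4,2)@(9, 5): e=[-38,22,48] → .
  covered (4 px):
    . . . . . . . . . . . .
    . X X X X . . . . . . .
    . . . . . . . . . . . .
    . . . . . . . . . . . .
    . . . . . . . . . . . .
    . . . . . . . . . . . .
    . . . . . . . . . . . .
T1:
  2·area = 44
  edge (16, 4)→(12, 8): d=(-4,4) right/bottom  bias=-1
  edge (12, 8)→(1, 8): d=(-11,0) right/bottom  bias=-1
  edge (1, 8)→(16, 4): d=(15,-4) top-left  bias=+0
    (9,0)@(19, 1): e=[0,77,-33] → .  [on edge]
    (8,1)@(17, 3): e=[0,55,-11] → .  [on edge]
    (6,2)@(13, 5): e=[8,33,3] → X
    (7,2)@(15, 5): e=[0,33,11] → .  [on edge]
    (2,3)@(5, 7): e=[32,11,1] → X
    (3,3)@(7, 7): e=[24,11,9] → X
    (4,3)@(9, 7): e=[16,11,17] → X
    (5,3)@(11, 7): e=[8,11,25] → X
    (6,3)@(13, 7): e=[0,11,33] → .  [on edge]
    (2,4)@(5, 9): e=[24,-11,31] → .
    (3,4)@(7, 9): e=[16,-11,39] → .
    (4,4)@(9, 9): e=[8,-11,47] → .
    (5,4)@(11, 9): e=[0,-11,55] → .  [on edge]
    (4,5)@(9, 11): e=[0,-33,77] → .  [on edge]
    (3,6)@(7, 13): e=[0,-55,99] → .  [on edge]
  covered (5 px):
    . . . . . . . . . . . .
    . . . . . . . . . . . .
    . . . . . . X . . . . .
    . . X X X X . . . . . .
    . . . . . . . . . . . .
    . . . . . . . . . . . .
    . . . . . . . . . . . .
T2:
  2·area = 160  (B↔C swapped to make it positive)
  edge (18, 12)→(2, 12): d=(-16,0) right/bottom  bias=-1
  edge (2, 12)→(16, 2): d=(14,-10) top-left  bias=+0
  edge (16, 2)→(18, 12): d=(2,10) right/bottom  bias=-1
    (7,1)@(15, 3): e=[144,4,12] → X
    (8,1)@(17, 3): e=[144,24,-8] → .
    (6,2)@(13, 5): e=[112,12,36] → X
    (8,2)@(17, 5): e=[112,52,-4] → .
    (4,3)@(9, 7): e=[80,0,80] → X  [on edge]
    (5,3)@(11, 7): e=[80,20,60] → X
    (8,3)@(17, 7): e=[80,80,0] → .  [on edge]
    (3,4)@(7, 9): e=[48,8,104] → X
    (8,4)@(17, 9): e=[48,108,4] → X
    (9,4)@(19, 9): e=[48,128,-16] → .
    (2,5)@(5, 11): e=[16,16,128] → X
    (9,5)@(19, 11): e=[16,156,-12] → .
  covered (20 px):
    . . . . . . . . . . . .
    . . . . . . . X . . . .
    . . . . . . X X . . . .
    . . . . X X X X . . . .
    . . . X X X X X X . . .
    . . X X X X X X X . . .
    . . . . . . . . . . . .
T3:
  2·area = 144  (B↔C swapped to make it positive)
  edge (6, 6)→(18, 0): d=(12,-6) top-left  bias=+0
  edge (18, 0)→(18, 12): d=(0,12) right/bottom  bias=-1
  edge (18, 12)→(6, 6): d=(-12,-6) top-left  bias=+0
    (8,0)@(17, 1): e=[6,12,126] → X
    (9,0)@(19, 1): e=[18,-12,138] → .
    (6,1)@(13, 3): e=[6,60,78] → X
    (7,1)@(15, 3): e=[18,36,90] → X
    (9,1)@(19, 3): e=[42,-12,114] → .
    (4,2)@(9, 5): e=[6,108,30] → X
    (5,2)@(11, 5): e=[18,84,42] → X
    (9,2)@(19, 5): e=[66,-12,90] → .
    (4,3)@(9, 7): e=[30,108,6] → X
    (9,3)@(19, 7): e=[90,-12,66] → .
    (4,4)@(9, 9): e=[54,108,-18] → .
    (5,4)@(11, 9): e=[66,84,-6] → .
  covered (18 px):
    . . . . . . . . X . . .
    . . . . . . X X X . . .
    . . . . X X X X X . . .
    . . . . X X X X X . . .
    . . . . . . X X X . . .
    . . . . . . . . X . . .
    . . . . . . . . . . . .

Result: [[8,0],[6,1],[7,1],[8,1],[4,2],[5,2],[6,2],[7,2],[8,2],[4,3],[5,3],[6,3],[7,3],[8,3],[6,4],[7,4],[8,4],[8,5]]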